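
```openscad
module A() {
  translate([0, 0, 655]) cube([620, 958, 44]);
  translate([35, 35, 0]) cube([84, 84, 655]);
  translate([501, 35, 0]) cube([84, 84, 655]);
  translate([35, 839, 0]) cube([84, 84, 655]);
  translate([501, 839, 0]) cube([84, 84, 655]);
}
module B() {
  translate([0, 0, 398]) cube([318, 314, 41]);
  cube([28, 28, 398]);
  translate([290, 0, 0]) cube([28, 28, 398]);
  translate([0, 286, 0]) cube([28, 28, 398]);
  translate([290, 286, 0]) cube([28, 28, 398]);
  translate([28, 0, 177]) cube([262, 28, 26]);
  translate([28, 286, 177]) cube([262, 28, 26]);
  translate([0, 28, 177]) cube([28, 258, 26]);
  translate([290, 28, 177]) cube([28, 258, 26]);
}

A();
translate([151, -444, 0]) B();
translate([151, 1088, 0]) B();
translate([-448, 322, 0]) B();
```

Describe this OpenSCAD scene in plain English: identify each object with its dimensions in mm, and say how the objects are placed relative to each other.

A is a table with a 620×958 mm rectangular top, 44 mm thick, top surface at z = 699 mm, supported by four 84×84 mm square legs, each inset 35 mm from the nearest pair of top edges, running from the floor.

B is a four-legged stool. The seat is 318×314 mm, 41 mm thick, top at z = 439 mm. It stands on four square legs, each 28×28 mm in cross-section, from z = 0 to the seat underside, each flush with a corner of the seat. Four stretchers, 28 mm wide and 26 mm tall, connect adjacent legs with their undersides at z = 177 mm, each running between the inner faces of the legs it joins and aligned with the legs' outer faces on the other axis.

Three stools sit around the table at the −y, +y, −x sides.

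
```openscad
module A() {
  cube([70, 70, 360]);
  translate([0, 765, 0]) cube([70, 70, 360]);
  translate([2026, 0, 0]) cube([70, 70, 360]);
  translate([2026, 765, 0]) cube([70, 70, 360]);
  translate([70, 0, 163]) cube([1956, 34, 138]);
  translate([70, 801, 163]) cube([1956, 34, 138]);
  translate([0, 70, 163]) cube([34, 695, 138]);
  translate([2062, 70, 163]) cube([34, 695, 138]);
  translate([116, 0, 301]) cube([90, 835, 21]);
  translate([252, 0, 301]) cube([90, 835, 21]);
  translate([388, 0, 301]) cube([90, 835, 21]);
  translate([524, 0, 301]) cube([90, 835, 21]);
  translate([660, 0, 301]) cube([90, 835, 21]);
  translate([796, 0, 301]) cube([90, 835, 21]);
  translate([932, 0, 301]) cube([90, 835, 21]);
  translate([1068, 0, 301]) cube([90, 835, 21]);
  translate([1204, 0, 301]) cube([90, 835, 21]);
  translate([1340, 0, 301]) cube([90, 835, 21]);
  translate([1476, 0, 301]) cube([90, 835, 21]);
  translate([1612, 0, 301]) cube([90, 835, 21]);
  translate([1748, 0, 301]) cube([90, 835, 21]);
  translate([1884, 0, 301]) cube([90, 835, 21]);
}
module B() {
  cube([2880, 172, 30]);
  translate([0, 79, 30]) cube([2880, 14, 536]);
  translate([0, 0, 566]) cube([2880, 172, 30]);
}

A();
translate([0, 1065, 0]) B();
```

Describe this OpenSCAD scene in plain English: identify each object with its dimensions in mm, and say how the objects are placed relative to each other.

A is a bed frame 2096 mm long (x) by 835 mm wide (y). Four 70×70 mm corner posts, 360 mm tall, at the corners of the footprint. Four rails of 34 mm thickness and 138 mm height run between adjacent posts with their undersides at z = 163 mm, their outer faces flush with the outside of the frame (the two x-running rails run between the posts' inner faces; the two y-running rails run between the posts' inner faces). 14 slats, each 90 mm wide (x) and 21 mm thick, lie across the top of the two x-running rails, running the full 835 mm width of the frame in y; the slats are evenly spaced along x between the inner faces of the end posts with equal gaps (rounded down to the nearest mm) at the −x end and between each pair — any rounding remainder accumulates at the +x end.

B is an I-beam lying along x, 2880 mm long. Overall section height 596 mm. Two flanges 172 mm wide (y) and 30 mm thick, one on the floor and one at the top; a web 14 mm thick runs between them, centred on the flange width.

The I-beam is on the floor beside the bed frame on its +y side.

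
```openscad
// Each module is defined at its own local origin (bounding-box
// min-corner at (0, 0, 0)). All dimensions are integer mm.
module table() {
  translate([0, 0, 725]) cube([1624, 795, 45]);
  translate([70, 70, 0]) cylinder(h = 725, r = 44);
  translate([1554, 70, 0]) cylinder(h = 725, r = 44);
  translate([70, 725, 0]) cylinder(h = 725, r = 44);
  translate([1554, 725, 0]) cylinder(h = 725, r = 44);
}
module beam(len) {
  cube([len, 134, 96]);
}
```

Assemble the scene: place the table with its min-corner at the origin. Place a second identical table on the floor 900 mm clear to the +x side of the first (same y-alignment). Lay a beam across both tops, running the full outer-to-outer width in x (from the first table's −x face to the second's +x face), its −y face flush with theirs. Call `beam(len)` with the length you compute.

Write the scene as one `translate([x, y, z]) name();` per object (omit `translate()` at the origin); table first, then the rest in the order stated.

table();
translate([2524, 0, 0]) table();
translate([0, 0, 770]) beam(4148);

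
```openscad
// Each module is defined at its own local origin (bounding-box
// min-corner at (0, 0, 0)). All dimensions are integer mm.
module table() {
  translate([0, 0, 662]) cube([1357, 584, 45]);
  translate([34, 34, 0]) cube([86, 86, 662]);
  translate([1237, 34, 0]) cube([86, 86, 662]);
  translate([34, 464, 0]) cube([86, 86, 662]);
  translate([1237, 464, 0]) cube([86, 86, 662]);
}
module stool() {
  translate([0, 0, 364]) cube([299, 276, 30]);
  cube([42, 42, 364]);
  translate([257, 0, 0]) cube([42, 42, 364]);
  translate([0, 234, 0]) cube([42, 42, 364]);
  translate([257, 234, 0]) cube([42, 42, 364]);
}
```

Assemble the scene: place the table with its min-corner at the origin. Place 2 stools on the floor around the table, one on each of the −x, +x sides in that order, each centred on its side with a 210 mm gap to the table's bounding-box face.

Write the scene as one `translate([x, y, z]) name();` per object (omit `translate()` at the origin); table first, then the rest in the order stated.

table();
translate([-509, 154, 0]) stool();
translate([1567, 154, 0]) stool();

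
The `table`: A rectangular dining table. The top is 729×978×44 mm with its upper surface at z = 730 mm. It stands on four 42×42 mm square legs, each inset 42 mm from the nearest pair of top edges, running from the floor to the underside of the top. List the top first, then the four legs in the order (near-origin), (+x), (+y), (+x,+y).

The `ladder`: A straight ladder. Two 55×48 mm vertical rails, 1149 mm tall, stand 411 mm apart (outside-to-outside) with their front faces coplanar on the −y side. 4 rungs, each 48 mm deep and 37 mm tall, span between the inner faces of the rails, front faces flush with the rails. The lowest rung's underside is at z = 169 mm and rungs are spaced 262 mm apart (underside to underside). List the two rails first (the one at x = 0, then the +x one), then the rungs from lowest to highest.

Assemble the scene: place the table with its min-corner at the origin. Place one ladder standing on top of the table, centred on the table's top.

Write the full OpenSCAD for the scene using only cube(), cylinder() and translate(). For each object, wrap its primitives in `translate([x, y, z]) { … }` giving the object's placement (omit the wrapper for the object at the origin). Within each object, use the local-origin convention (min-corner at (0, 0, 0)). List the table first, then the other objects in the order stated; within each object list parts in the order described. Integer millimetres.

translate([0, 0, 686]) cube([729, 978, 44]);
translate([42, 42, 0]) cube([42, 42, 686]);
translate([645, 42, 0]) cube([42, 42, 686]);
translate([42, 894, 0]) cube([42, 42, 686]);
translate([645, 894, 0]) cube([42, 42, 686]);
translate([159, 465, 730]) {
  cube([55, 48, 1149]);
  translate([356, 0, 0]) cube([55, 48, 1149]);
  translate([55, 0, 169]) cube([301, 48, 37]);
  translate([55, 0, 431]) cube([301, 48, 37]);
  translate([55, 0, 693]) cube([301, 48, 37]);
  translate([55, 0, 955]) cube([301, 48, 37]);
}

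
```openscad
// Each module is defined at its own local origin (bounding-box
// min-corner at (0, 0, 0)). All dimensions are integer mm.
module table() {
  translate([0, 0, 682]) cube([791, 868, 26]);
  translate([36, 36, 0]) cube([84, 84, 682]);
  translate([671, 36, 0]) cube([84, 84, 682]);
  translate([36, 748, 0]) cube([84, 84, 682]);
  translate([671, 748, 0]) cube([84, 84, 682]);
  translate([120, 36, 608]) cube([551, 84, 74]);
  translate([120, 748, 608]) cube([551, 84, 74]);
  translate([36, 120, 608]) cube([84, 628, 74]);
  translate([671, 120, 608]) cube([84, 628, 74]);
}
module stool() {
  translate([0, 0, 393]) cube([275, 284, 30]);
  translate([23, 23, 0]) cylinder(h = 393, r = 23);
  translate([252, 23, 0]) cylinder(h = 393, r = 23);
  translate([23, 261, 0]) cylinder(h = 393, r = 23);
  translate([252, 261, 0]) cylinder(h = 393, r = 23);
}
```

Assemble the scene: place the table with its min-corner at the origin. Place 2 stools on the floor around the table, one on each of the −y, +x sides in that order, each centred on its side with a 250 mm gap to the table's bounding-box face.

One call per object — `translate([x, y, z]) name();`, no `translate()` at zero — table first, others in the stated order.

table();
translate([258, -534, 0]) stool();
translate([1041, 292, 0]) stool();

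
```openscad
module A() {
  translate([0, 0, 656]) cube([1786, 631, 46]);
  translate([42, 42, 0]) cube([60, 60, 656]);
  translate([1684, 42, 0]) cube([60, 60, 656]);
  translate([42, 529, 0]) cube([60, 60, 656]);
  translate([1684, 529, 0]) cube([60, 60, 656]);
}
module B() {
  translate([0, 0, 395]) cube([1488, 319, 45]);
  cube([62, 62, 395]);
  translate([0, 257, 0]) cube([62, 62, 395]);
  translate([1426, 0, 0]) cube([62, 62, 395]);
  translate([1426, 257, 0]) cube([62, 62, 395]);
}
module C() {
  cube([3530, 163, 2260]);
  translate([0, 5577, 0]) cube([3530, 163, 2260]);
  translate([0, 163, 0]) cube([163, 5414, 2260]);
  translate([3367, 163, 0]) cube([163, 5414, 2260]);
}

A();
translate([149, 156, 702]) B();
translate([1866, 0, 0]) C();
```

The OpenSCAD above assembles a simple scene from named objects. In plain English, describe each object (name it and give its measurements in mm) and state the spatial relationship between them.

A is a table with a 1786×631 mm rectangular top, 46 mm thick, top surface at z = 702 mm, supported by four 60×60 mm square legs, each inset 42 mm from the nearest pair of top edges, running from the floor.

B is a bench: a 1488×319 mm seat slab, 45 mm thick, top at z = 440 mm, on four 62×62 mm square legs flush with the seat corners and standing on z = 0.

C is the wall frame of a small rectangular building: four walls, each 2260 mm tall and 163 mm thick, enclosing a footprint 3530 mm (x) by 5740 mm (y) outside-to-outside, with no floor or roof. The front and back walls (the −y and +y sides) span the full width; the two side walls fit between them.

The bench is on top of the table, centred. The house frame is on the floor beside the table on its +x side.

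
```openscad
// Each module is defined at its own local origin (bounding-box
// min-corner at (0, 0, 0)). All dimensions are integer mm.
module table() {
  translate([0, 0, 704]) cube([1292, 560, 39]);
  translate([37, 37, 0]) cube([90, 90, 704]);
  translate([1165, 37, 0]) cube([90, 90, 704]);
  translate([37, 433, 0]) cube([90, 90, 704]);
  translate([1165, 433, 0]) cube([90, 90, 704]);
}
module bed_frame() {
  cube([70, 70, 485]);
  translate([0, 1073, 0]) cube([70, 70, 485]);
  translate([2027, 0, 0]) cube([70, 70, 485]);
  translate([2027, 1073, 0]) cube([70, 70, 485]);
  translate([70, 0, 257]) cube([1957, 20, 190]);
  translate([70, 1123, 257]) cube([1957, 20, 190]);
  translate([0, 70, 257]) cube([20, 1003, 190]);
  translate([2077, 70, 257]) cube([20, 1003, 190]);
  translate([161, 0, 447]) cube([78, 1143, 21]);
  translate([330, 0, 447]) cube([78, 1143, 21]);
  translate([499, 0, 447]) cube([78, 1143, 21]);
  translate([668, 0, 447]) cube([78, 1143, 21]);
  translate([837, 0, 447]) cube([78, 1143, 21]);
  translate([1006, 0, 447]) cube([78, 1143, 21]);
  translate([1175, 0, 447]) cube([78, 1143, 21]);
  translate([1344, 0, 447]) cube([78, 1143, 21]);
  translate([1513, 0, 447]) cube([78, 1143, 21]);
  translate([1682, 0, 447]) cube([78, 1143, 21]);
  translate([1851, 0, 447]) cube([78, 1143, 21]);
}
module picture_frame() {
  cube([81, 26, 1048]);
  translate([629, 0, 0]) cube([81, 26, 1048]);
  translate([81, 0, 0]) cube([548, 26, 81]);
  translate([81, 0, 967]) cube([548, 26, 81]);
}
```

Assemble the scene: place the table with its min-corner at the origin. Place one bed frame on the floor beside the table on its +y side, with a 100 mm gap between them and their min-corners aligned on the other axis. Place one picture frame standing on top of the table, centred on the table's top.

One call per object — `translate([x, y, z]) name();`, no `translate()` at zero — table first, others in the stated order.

table();
translate([0, 660, 0]) bed_frame();
translate([291, 267, 743]) picture_frame();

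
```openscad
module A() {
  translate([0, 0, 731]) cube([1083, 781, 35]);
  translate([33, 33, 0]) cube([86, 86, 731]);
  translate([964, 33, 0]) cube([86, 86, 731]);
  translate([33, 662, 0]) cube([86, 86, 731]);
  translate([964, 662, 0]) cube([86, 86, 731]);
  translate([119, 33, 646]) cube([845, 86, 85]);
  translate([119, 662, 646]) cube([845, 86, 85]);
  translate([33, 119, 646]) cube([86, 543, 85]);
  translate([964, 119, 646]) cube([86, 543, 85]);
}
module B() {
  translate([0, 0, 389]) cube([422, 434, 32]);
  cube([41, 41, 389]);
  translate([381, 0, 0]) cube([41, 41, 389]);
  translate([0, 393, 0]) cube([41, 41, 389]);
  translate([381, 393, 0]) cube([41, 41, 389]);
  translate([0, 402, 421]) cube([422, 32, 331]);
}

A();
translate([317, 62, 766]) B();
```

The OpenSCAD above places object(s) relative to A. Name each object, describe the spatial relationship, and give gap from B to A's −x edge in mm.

The chair's min-x is at 317; the table's min-x is 0; gap = 317 mm.

A is a table. B is a chair. The chair is on top of the table. The gap from the chair to the table's −x edge is 317 mm.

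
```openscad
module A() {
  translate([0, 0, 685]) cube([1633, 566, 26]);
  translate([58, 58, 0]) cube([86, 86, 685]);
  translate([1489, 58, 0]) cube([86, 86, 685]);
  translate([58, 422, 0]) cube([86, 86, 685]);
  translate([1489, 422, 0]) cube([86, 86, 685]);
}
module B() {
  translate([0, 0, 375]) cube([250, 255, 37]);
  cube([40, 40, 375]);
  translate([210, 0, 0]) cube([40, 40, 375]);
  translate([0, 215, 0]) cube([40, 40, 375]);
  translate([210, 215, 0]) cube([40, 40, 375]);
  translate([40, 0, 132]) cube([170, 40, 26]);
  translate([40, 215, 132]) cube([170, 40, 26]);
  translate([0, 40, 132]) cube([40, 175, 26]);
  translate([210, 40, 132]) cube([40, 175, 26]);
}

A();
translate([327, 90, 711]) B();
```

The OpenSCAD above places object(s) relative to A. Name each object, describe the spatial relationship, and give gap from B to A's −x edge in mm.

The stool's min-x is at 327; the table's min-x is 0; gap = 327 mm.

A is a table. B is a stool. The stool is on top of the table. The gap from the stool to the table's −x edge is 327 mm.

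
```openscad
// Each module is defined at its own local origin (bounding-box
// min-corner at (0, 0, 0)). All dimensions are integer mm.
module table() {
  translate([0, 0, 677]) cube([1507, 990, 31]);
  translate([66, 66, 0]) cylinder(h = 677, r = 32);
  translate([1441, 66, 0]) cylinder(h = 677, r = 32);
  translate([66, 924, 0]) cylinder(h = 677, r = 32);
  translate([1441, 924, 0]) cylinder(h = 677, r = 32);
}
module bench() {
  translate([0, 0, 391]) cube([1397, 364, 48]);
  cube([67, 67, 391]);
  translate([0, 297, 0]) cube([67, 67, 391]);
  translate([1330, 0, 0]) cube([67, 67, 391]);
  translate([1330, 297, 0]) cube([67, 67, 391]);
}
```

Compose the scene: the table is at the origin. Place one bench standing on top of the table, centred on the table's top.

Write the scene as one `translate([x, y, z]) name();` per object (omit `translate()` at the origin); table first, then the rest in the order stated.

table();
translate([55, 313, 708]) bench();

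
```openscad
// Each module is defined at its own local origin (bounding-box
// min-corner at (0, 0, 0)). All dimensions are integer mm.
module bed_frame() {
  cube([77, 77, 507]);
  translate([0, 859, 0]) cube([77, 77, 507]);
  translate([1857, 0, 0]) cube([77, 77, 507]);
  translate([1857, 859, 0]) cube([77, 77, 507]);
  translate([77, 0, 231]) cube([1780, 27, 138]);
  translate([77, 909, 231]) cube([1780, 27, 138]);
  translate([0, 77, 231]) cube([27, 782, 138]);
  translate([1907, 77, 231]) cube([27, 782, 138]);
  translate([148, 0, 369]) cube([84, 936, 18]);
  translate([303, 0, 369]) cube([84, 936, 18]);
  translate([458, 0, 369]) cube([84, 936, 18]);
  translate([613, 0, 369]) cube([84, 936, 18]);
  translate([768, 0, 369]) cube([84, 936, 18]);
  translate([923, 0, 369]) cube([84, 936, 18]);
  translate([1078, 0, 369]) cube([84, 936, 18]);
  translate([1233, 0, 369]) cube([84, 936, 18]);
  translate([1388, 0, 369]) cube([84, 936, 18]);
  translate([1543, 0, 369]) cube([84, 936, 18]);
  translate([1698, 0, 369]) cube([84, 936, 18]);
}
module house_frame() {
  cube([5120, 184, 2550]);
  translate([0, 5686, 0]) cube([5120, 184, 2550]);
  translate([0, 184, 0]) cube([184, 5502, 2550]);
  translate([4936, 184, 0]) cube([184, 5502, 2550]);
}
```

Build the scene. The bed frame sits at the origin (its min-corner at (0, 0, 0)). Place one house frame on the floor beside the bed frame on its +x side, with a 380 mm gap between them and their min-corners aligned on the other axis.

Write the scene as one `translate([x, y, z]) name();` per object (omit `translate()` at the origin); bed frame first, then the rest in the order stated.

bed_frame();
translate([2314, 0, 0]) house_frame();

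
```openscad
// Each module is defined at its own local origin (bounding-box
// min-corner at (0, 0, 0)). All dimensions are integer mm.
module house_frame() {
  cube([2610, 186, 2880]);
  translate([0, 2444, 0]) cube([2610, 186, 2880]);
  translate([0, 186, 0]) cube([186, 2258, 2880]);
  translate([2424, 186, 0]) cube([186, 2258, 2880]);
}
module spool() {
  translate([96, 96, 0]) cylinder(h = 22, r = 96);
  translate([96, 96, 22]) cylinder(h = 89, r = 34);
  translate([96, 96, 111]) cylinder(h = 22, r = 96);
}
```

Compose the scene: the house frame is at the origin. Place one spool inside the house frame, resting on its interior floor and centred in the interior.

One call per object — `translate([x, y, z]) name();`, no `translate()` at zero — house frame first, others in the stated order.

house_frame();
translate([1209, 1219, 0]) spool();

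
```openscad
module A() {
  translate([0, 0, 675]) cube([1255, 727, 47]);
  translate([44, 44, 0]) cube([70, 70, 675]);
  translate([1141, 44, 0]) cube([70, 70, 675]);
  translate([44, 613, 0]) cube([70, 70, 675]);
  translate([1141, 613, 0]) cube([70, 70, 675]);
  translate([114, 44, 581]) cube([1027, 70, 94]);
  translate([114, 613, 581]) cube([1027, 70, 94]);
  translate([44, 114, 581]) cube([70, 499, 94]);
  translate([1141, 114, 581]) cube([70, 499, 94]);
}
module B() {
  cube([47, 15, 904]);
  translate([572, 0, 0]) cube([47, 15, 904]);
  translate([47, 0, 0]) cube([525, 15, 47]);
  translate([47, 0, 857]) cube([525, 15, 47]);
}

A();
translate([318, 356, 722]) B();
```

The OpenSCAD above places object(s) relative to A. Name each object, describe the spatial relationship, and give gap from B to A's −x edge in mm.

The picture frame's min-x is at 318; the table's min-x is 0; gap = 318 mm.

A is a table. B is a picture frame. The picture frame is on top of the table, centred. The gap from the picture frame to the table's −x edge is 318 mm.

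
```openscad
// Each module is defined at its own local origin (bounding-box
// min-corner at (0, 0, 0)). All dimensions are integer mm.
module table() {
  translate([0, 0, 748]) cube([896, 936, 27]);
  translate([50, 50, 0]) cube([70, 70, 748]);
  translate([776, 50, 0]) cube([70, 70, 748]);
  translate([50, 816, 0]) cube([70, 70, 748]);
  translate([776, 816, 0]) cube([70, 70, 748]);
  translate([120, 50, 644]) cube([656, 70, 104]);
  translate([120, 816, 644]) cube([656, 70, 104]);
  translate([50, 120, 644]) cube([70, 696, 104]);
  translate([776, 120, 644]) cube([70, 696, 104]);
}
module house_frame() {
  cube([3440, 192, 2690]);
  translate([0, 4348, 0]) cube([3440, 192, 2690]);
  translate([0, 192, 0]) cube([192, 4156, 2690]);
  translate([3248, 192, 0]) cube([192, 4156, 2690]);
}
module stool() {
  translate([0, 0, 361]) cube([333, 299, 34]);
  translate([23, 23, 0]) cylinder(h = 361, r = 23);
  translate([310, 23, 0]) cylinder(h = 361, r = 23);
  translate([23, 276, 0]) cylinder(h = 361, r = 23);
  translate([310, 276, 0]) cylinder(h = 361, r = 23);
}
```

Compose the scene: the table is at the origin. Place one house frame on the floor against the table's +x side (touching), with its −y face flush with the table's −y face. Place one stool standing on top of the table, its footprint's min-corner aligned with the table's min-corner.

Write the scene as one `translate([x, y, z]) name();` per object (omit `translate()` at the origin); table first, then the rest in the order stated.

table();
translate([896, 0, 0]) house_frame();
translate([0, 0, 775]) stool();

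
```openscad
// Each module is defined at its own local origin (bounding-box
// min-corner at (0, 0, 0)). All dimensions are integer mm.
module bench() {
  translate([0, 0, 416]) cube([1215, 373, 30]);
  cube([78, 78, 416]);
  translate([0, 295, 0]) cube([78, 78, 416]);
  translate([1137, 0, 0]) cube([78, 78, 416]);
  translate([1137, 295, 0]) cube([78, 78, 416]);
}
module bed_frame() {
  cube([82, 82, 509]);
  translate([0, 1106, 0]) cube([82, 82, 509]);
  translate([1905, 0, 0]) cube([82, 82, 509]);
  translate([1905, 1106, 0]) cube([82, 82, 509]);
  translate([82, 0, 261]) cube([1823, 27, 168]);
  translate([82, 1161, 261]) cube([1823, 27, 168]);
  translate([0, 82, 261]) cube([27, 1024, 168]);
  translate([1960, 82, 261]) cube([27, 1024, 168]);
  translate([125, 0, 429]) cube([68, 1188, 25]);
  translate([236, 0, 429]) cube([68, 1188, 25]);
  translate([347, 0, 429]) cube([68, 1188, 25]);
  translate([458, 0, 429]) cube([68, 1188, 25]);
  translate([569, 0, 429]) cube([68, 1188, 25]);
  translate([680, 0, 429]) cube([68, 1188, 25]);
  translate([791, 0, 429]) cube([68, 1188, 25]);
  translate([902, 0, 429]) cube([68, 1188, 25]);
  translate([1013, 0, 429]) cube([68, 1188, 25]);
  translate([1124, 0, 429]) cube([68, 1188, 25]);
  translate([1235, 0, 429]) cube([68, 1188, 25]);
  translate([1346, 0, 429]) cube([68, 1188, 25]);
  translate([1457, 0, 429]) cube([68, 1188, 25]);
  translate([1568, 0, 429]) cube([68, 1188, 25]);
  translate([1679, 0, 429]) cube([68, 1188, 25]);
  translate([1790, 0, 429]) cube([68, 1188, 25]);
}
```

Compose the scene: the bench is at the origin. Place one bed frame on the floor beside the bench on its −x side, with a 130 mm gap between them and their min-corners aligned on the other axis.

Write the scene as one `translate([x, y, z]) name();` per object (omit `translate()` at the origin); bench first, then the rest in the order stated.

bench();
translate([-2117, 0, 0]) bed_frame();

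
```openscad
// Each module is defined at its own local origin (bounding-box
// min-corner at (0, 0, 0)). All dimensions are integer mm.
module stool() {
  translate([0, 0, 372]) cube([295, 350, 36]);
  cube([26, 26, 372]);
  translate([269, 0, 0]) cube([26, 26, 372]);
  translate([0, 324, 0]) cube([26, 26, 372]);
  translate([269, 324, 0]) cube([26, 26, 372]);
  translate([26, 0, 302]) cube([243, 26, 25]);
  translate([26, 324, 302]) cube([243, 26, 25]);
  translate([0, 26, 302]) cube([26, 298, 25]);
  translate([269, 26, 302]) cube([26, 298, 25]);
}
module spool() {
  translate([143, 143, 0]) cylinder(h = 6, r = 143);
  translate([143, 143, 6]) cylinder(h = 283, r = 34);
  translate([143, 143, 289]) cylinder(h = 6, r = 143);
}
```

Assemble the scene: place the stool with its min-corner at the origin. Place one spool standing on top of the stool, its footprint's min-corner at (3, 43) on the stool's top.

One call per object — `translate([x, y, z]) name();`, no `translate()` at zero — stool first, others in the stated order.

stool();
translate([3, 43, 408]) spool();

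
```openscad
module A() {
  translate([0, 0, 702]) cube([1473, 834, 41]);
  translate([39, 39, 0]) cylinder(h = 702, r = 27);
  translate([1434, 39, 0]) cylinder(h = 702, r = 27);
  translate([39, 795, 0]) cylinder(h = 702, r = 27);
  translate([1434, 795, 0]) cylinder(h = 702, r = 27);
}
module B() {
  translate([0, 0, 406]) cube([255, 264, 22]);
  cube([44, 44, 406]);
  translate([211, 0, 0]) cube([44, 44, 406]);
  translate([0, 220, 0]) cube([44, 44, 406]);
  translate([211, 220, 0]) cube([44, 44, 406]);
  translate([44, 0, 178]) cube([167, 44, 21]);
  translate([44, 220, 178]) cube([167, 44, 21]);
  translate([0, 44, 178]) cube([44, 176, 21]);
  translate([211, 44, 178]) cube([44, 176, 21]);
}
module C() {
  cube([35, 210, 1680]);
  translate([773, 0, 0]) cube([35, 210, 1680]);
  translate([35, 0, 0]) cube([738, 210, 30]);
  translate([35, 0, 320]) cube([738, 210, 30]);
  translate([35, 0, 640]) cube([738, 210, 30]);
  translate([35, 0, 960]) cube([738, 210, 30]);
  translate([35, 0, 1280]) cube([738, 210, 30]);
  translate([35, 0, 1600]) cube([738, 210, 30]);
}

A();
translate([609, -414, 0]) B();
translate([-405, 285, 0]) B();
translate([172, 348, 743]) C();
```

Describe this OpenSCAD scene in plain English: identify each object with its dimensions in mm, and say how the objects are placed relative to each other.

A is a table: top 1473 mm (x) × 834 mm (y), 41 mm thick, upper face at z = 743 mm, on four round legs of 54 mm diameter, each leg's bounding box inset 12 mm from the nearest pair of top edges, running from z = 0 to the bottom of the top.

B is a simple wooden stool: a rectangular seat 255 mm (x) by 264 mm (y), 22 mm thick, top face at z = 428 mm, on four square legs, each 44×44 mm in cross-section. The legs rest on z = 0, each flush with a corner of the seat. Four stretchers, 44 mm wide and 21 mm tall, connect adjacent legs with their undersides at z = 178 mm, each running between the inner faces of the legs it joins and aligned with the legs' outer faces on the other axis.

C is an open bookshelf. Two side panels, each 35 mm thick, 210 mm deep and 1680 mm tall, stand 808 mm apart (outside-to-outside). Between them sit 6 shelves, each 30 mm thick and 210 mm deep, spanning the full gap between the sides. The bottom shelf rests on the floor (its underside at z = 0) and the clear gap between one shelf's top and the next shelf's underside is 290 mm.

Two stools sit around the table at the −y, −x sides. The bookshelf is on top of the table.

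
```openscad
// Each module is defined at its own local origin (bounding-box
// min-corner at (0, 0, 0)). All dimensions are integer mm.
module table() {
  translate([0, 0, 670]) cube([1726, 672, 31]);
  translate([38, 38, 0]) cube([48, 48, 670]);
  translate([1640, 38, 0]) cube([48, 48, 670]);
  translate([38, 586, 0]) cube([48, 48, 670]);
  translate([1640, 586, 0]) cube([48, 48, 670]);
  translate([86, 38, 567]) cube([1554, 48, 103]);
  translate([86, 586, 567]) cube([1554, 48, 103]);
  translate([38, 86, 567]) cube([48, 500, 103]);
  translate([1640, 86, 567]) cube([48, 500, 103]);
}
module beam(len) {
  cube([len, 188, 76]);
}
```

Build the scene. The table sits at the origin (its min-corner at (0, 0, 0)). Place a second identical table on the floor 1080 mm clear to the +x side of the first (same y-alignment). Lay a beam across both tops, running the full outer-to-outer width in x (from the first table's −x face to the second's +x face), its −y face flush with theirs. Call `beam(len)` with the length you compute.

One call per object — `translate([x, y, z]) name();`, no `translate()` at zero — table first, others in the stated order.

table();
translate([2806, 0, 0]) table();
translate([0, 0, 701]) beam(4532);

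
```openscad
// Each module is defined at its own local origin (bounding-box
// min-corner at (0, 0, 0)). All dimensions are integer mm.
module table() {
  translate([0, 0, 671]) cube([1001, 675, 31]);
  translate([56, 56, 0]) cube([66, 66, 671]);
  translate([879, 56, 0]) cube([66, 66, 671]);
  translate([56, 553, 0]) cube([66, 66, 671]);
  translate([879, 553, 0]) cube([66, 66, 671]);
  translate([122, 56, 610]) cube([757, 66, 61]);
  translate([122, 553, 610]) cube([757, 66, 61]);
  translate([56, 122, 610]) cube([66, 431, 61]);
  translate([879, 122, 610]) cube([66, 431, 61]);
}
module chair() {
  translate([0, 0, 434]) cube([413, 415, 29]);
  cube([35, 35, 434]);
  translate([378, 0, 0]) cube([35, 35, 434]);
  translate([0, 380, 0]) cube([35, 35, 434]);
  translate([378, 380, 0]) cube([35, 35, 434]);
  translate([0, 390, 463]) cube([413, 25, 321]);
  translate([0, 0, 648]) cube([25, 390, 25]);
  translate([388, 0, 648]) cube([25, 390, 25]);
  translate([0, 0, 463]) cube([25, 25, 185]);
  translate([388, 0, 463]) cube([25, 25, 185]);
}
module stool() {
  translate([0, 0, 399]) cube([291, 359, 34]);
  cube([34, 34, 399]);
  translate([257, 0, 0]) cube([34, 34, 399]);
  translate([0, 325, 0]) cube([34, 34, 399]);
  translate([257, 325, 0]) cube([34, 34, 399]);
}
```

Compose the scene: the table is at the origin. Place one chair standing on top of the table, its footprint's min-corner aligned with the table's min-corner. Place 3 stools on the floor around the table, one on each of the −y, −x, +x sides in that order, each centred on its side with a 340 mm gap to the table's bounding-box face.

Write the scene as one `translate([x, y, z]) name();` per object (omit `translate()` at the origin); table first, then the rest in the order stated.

table();
translate([0, 0, 702]) chair();
translate([355, -699, 0]) stool();
translate([-631, 158, 0]) stool();
translate([1341, 158, 0]) stool();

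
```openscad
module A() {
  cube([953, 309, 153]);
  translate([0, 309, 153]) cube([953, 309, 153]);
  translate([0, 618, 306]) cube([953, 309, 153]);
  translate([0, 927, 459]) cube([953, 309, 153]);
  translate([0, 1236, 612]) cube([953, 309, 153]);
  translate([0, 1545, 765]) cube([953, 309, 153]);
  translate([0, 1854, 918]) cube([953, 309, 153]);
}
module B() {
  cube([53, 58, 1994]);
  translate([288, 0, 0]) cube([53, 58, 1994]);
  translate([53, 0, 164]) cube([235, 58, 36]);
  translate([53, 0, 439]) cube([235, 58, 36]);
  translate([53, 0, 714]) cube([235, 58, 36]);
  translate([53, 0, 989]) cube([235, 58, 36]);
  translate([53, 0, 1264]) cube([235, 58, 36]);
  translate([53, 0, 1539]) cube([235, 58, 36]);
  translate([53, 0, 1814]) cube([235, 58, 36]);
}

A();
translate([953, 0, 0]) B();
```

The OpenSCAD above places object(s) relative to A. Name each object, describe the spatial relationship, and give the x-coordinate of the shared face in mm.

A is a staircase. B is a ladder. The ladder is against the staircase's +x side, with their −y faces flush. The x-coordinate of the shared face is 953 mm.

The staircase's +x face and the ladder's −x face are both at x = 953 mm.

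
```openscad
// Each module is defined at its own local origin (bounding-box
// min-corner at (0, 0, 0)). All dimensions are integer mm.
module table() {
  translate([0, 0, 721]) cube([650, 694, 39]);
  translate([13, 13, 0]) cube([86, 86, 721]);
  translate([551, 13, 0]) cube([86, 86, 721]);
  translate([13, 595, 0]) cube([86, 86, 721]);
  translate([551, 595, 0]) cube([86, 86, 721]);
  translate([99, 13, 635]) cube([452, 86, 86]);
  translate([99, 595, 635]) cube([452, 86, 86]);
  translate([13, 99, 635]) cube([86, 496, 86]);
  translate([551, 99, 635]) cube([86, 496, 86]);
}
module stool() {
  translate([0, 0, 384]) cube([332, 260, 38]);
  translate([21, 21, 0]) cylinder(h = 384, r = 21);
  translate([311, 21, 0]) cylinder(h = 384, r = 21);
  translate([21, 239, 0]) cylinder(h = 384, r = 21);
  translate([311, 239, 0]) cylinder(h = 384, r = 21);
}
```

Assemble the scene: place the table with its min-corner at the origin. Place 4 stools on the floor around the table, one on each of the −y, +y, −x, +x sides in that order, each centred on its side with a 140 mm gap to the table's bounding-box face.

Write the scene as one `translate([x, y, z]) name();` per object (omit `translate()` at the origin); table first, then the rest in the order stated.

table();
translate([159, -400, 0]) stool();
translate([159, 834, 0]) stool();
translate([-472, 217, 0]) stool();
translate([790, 217, 0]) stool();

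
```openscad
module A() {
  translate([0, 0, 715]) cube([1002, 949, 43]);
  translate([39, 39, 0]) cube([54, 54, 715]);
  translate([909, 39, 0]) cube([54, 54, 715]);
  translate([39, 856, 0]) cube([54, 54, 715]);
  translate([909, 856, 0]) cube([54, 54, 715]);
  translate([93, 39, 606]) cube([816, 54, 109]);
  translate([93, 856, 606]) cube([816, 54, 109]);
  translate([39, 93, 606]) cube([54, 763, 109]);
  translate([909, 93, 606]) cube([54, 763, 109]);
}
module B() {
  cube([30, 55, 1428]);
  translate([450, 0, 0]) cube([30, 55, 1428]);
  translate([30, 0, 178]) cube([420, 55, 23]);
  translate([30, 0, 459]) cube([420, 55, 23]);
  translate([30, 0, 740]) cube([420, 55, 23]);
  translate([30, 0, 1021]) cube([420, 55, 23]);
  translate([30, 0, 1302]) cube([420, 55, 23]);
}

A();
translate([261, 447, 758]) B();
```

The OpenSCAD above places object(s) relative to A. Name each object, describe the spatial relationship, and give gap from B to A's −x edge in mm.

The ladder's min-x is at 261; the table's min-x is 0; gap = 261 mm.

A is a table. B is a ladder. The ladder is on top of the table, centred. The gap from the ladder to the table's −x edge is 261 mm.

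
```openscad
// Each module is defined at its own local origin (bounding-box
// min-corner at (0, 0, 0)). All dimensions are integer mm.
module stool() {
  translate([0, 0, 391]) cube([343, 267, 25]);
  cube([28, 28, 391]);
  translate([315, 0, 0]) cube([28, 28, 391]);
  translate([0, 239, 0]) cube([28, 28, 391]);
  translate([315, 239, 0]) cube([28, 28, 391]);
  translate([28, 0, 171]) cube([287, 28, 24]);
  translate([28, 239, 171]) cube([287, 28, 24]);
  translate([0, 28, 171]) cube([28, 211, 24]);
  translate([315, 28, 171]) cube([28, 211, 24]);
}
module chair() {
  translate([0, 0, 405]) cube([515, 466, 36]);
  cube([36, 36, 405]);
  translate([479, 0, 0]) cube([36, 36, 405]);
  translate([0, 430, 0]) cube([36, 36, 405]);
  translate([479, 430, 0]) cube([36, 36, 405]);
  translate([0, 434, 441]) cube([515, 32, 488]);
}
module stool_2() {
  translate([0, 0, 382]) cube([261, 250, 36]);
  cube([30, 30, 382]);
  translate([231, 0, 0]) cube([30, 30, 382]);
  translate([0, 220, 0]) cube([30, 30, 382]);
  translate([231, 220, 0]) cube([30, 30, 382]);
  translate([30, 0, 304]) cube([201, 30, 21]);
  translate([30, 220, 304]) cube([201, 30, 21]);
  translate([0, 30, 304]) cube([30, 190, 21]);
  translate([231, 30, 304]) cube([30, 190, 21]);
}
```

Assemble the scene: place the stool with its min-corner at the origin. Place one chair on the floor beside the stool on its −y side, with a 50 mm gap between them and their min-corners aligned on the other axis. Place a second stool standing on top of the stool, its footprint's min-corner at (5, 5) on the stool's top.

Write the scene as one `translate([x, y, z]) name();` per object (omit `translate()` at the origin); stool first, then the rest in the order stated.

stool();
translate([0, -516, 0]) chair();
translate([5, 5, 416]) stool_2();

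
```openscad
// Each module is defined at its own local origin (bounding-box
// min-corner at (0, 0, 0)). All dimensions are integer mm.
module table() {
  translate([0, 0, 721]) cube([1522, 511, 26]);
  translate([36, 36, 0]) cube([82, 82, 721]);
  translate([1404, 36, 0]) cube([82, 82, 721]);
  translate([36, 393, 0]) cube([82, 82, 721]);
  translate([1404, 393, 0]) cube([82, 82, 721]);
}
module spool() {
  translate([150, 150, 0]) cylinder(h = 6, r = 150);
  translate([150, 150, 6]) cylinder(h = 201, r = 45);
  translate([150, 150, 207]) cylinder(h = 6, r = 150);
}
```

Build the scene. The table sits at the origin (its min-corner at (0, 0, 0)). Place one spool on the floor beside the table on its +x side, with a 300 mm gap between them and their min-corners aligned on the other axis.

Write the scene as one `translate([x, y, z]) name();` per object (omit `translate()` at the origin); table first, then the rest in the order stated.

table();
translate([1822, 0, 0]) spool();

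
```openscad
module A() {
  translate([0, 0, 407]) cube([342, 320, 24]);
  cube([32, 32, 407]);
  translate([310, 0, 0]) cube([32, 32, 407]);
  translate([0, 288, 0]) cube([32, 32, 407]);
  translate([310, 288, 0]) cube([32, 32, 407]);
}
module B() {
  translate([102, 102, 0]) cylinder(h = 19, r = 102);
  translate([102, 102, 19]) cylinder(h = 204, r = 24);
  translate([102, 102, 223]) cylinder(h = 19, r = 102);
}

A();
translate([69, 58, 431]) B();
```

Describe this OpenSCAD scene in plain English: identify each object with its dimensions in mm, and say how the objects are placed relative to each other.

A is a simple wooden stool: a rectangular seat 342 mm (x) by 320 mm (y), 24 mm thick, top face at z = 431 mm, on four square legs, each 32×32 mm in cross-section. The legs rest on z = 0, each flush with a corner of the seat.

B is a spool: two coaxial disc flanges of radius 102 mm and thickness 19 mm, joined by a core cylinder of radius 24 mm and height 204 mm. The lower flange rests on z = 0 and the three cylinders share a vertical axis.

The spool is on top of the stool, centred.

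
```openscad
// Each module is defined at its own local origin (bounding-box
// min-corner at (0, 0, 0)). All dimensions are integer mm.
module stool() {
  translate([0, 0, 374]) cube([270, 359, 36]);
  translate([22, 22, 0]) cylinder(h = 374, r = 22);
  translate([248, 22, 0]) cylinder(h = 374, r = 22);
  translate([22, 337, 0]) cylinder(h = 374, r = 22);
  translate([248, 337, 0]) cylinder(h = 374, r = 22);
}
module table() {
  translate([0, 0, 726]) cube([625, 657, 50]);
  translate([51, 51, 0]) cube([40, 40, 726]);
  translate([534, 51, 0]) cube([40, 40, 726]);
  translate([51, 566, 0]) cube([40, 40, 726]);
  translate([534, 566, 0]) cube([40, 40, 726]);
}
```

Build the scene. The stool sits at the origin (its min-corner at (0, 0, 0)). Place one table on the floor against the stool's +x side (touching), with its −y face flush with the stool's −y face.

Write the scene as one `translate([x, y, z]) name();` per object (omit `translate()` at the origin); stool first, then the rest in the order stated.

stool();
translate([270, 0, 0]) table();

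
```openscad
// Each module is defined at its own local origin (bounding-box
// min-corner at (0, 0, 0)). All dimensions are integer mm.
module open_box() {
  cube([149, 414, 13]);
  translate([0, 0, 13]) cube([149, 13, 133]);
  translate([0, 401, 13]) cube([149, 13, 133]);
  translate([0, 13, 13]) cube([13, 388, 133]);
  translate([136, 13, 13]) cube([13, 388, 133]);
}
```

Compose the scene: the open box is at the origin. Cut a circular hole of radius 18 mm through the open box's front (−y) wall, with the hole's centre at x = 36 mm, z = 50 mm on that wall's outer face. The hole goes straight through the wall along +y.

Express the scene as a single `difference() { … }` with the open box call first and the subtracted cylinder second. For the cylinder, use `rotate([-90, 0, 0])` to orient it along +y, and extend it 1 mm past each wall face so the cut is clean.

difference() {
  open_box();
  translate([36, -1, 50]) rotate([-90, 0, 0]) cylinder(h = 15, r = 18);
}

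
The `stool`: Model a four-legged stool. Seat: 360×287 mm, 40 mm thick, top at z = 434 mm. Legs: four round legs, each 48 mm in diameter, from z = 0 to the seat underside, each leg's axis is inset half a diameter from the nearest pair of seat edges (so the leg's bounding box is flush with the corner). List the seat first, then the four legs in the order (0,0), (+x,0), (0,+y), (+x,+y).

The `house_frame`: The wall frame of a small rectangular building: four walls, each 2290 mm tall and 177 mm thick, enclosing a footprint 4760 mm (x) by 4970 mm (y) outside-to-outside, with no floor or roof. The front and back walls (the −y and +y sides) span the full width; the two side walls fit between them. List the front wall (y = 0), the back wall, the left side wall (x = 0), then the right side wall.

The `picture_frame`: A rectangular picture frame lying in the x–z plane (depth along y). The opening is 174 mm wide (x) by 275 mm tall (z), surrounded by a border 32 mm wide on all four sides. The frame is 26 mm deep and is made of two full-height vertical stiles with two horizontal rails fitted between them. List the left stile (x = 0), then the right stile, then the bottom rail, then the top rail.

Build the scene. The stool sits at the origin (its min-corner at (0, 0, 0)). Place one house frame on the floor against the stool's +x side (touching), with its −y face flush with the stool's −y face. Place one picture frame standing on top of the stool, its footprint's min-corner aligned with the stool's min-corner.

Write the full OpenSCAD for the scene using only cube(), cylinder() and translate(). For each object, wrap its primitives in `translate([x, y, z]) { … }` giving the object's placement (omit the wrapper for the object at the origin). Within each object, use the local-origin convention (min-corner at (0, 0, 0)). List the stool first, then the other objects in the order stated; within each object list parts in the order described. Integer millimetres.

translate([0, 0, 394]) cube([360, 287, 40]);
translate([24, 24, 0]) cylinder(h = 394, r = 24);
translate([336, 24, 0]) cylinder(h = 394, r = 24);
translate([24, 263, 0]) cylinder(h = 394, r = 24);
translate([336, 263, 0]) cylinder(h = 394, r = 24);
translate([360, 0, 0]) {
  cube([4760, 177, 2290]);
  translate([0, 4793, 0]) cube([4760, 177, 2290]);
  translate([0, 177, 0]) cube([177, 4616, 2290]);
  translate([4583, 177, 0]) cube([177, 4616, 2290]);
}
translate([0, 0, 434]) {
  cube([32, 26, 339]);
  translate([206, 0, 0]) cube([32, 26, 339]);
  translate([32, 0, 0]) cube([174, 26, 32]);
  translate([32, 0, 307]) cube([174, 26, 32]);
}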